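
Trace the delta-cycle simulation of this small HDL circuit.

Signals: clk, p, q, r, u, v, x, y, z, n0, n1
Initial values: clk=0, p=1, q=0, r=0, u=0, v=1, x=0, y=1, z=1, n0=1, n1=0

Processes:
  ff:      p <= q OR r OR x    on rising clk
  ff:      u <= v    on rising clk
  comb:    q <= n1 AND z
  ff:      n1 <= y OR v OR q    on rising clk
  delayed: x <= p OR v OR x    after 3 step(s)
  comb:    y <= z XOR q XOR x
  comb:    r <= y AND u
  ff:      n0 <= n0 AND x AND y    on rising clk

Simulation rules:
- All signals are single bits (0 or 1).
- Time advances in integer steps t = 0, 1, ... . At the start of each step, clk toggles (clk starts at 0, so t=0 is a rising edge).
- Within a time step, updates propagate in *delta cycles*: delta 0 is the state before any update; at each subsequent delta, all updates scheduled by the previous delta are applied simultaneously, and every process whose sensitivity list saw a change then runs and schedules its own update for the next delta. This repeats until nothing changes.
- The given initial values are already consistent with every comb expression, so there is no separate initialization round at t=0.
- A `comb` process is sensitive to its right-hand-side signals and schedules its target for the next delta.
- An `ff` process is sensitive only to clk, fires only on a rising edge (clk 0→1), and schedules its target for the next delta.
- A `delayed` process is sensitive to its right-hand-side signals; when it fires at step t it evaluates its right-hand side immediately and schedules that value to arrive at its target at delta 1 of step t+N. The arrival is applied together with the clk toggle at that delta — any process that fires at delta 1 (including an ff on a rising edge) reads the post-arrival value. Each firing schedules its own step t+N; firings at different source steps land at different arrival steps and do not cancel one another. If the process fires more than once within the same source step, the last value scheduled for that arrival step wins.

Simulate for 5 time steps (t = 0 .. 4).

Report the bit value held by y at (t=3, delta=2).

t0.Δ0 n1=0 x=0 q=0 y=1 z=1 clk=0 p=1 v=1 n0=1 u=0 r=0
t0.Δ1 n1=0 x=0 q=0 y=1 z=1 clk=1 p=1 v=1 n0=1 u=0 r=0
t0.Δ2 n1=1 x=0 q=0 y=1 z=1 clk=1 p=0 v=1 n0=0 u=1 r=0
t0.Δ3 n1=1 x=0 q=1 y=1 z=1 clk=1 p=0 v=1 n0=0 u=1 r=1
t0.Δ4 n1=1 x=0 q=1 y=0 z=1 clk=1 p=0 v=1 n0=0 u=1 r=1
t0.Δ5 n1=1 x=0 q=1 y=0 z=1 clk=1 p=0 v=1 n0=0 u=1 r=0
t1.Δ0 n1=1 x=0 q=1 y=0 z=1 clk=1 p=0 v=1 n0=0 u=1 r=0
t1.Δ1 n1=1 x=0 q=1 y=0 z=1 clk=0 p=0 v=1 n0=0 u=1 r=0
t2.Δ0 n1=1 x=0 q=1 y=0 z=1 clk=0 p=0 v=1 n0=0 u=1 r=0
t2.Δ1 n1=1 x=0 q=1 y=0 z=1 clk=1 p=0 v=1 n0=0 u=1 r=0
t2.Δ2 n1=1 x=0 q=1 y=0 z=1 clk=1 p=1 v=1 n0=0 u=1 r=0
t3.Δ0 n1=1 x=0 q=1 y=0 z=1 clk=1 p=1 v=1 n0=0 u=1 r=0
t3.Δ1 n1=1 x=1 q=1 y=0 z=1 clk=0 p=1 v=1 n0=0 u=1 r=0
t3.Δ2 n1=1 x=1 q=1 y=1 z=1 clk=0 p=1 v=1 n0=0 u=1 r=0
t3.Δ3 n1=1 x=1 q=1 y=1 z=1 clk=0 p=1 v=1 n0=0 u=1 r=1
t4.Δ0 n1=1 x=1 q=1 y=1 z=1 clk=0 p=1 v=1 n0=0 u=1 r=1
t4.Δ1 n1=1 x=1 q=1 y=1 z=1 clk=1 p=1 v=1 n0=0 u=1 r=1

1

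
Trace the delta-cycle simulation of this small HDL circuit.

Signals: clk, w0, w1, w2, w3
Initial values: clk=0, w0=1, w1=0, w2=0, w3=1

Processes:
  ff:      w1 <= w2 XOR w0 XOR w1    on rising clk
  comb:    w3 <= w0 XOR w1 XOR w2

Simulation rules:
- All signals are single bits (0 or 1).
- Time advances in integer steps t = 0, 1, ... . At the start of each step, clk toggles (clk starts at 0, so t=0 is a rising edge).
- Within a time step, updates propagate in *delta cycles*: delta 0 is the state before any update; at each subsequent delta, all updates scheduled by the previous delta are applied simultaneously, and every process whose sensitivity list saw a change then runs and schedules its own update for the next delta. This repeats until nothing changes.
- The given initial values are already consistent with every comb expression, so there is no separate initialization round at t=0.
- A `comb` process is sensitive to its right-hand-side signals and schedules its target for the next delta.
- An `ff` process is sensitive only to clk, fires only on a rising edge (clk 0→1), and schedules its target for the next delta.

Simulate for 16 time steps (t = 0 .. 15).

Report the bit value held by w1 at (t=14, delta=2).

0

t0.Δ0 clk=0 w2=0 w0=1 w1=0 w3=1
t0.Δ1 clk=1 w2=0 w0=1 w1=0 w3=1
t0.Δ2 clk=1 w2=0 w0=1 w1=1 w3=1
t0.Δ3 clk=1 w2=0 w0=1 w1=1 w3=0
t1.Δ0 clk=1 w2=0 w0=1 w1=1 w3=0
t1.Δ1 clk=0 w2=0 w0=1 w1=1 w3=0
t2.Δ0 clk=0 w2=0 w0=1 w1=1 w3=0
t2.Δ1 clk=1 w2=0 w0=1 w1=1 w3=0
t2.Δ2 clk=1 w2=0 w0=1 w1=0 w3=0
t2.Δ3 clk=1 w2=0 w0=1 w1=0 w3=1
t3.Δ0 clk=1 w2=0 w0=1 w1=0 w3=1
t3.Δ1 clk=0 w2=0 w0=1 w1=0 w3=1
t4.Δ0 clk=0 w2=0 w0=1 w1=0 w3=1
t4.Δ1 clk=1 w2=0 w0=1 w1=0 w3=1
t4.Δ2 clk=1 w2=0 w0=1 w1=1 w3=1
t4.Δ3 clk=1 w2=0 w0=1 w1=1 w3=0
t5.Δ0 clk=1 w2=0 w0=1 w1=1 w3=0
t5.Δ1 clk=0 w2=0 w0=1 w1=1 w3=0
t6.Δ0 clk=0 w2=0 w0=1 w1=1 w3=0
t6.Δ1 clk=1 w2=0 w0=1 w1=1 w3=0
t6.Δ2 clk=1 w2=0 w0=1 w1=0 w3=0
t6.Δ3 clk=1 w2=0 w0=1 w1=0 w3=1
t7.Δ0 clk=1 w2=0 w0=1 w1=0 w3=1
t7.Δ1 clk=0 w2=0 w0=1 w1=0 w3=1
t8.Δ0 clk=0 w2=0 w0=1 w1=0 w3=1
t8.Δ1 clk=1 w2=0 w0=1 w1=0 w3=1
t8.Δ2 clk=1 w2=0 w0=1 w1=1 w3=1
t8.Δ3 clk=1 w2=0 w0=1 w1=1 w3=0
t9.Δ0 clk=1 w2=0 w0=1 w1=1 w3=0
t9.Δ1 clk=0 w2=0 w0=1 w1=1 w3=0
t10.Δ0 clk=0 w2=0 w0=1 w1=1 w3=0
t10.Δ1 clk=1 w2=0 w0=1 w1=1 w3=0
t10.Δ2 clk=1 w2=0 w0=1 w1=0 w3=0
t10.Δ3 clk=1 w2=0 w0=1 w1=0 w3=1
t11.Δ0 clk=1 w2=0 w0=1 w1=0 w3=1
t11.Δ1 clk=0 w2=0 w0=1 w1=0 w3=1
t12.Δ0 clk=0 w2=0 w0=1 w1=0 w3=1
t12.Δ1 clk=1 w2=0 w0=1 w1=0 w3=1
t12.Δ2 clk=1 w2=0 w0=1 w1=1 w3=1
t12.Δ3 clk=1 w2=0 w0=1 w1=1 w3=0
t13.Δ0 clk=1 w2=0 w0=1 w1=1 w3=0
t13.Δ1 clk=0 w2=0 w0=1 w1=1 w3=0
t14.Δ0 clk=0 w2=0 w0=1 w1=1 w3=0
t14.Δ1 clk=1 w2=0 w0=1 w1=1 w3=0
t14.Δ2 clk=1 w2=0 w0=1 w1=0 w3=0
t14.Δ3 clk=1 w2=0 w0=1 w1=0 w3=1
t15.Δ0 clk=1 w2=0 w0=1 w1=0 w3=1
t15.Δ1 clk=0 w2=0 w0=1 w1=0 w3=1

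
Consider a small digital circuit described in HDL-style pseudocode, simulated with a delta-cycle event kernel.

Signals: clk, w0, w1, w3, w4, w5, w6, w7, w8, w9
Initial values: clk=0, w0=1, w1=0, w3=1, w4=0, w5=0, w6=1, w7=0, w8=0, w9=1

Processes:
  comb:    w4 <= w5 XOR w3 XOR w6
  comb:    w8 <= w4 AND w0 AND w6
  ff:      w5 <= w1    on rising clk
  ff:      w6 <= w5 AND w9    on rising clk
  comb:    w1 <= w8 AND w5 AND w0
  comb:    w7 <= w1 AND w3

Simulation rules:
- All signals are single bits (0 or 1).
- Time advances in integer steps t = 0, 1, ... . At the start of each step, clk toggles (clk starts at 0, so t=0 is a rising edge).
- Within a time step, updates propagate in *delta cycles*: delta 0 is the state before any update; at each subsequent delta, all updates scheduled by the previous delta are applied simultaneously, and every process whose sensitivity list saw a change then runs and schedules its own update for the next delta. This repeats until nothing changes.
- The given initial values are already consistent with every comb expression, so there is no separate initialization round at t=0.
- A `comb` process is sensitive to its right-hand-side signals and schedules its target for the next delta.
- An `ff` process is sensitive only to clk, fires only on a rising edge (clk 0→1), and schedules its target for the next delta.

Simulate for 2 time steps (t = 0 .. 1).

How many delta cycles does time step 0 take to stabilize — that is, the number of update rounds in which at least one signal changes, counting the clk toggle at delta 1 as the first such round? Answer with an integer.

3

t0.Δ0 w5=0 w8=0 w0=1 w4=0 w9=1 w1=0 w7=0 w6=1 clk=0 w3=1
t0.Δ1 w5=0 w8=0 w0=1 w4=0 w9=1 w1=0 w7=0 w6=1 clk=1 w3=1
t0.Δ2 w5=0 w8=0 w0=1 w4=0 w9=1 w1=0 w7=0 w6=0 clk=1 w3=1
t0.Δ3 w5=0 w8=0 w0=1 w4=1 w9=1 w1=0 w7=0 w6=0 clk=1 w3=1
t1.Δ0 w5=0 w8=0 w0=1 w4=1 w9=1 w1=0 w7=0 w6=0 clk=1 w3=1
t1.Δ1 w5=0 w8=0 w0=1 w4=1 w9=1 w1=0 w7=0 w6=0 clk=0 w3=1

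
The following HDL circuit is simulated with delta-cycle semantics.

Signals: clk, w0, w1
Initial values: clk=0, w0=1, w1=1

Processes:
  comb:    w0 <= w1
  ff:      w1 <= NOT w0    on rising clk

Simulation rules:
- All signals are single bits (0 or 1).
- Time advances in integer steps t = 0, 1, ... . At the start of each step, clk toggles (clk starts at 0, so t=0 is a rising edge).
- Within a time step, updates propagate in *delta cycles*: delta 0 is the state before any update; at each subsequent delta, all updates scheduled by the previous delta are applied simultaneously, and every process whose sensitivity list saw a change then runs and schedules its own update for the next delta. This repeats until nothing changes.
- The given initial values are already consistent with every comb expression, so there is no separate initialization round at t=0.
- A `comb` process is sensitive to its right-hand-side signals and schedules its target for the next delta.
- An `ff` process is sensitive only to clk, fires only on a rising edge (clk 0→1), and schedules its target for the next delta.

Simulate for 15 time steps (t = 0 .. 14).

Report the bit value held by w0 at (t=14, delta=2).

0

[bits: w1,w0,clk]
t=0: Δ0=110 Δ1=111 Δ2=011 Δ3=001 | 3Δ
t=1: Δ0=001 Δ1=000 | 1Δ
t=2: Δ0=000 Δ1=001 Δ2=101 Δ3=111 | 3Δ
t=3: Δ0=111 Δ1=110 | 1Δ
t=4: Δ0=110 Δ1=111 Δ2=011 Δ3=001 | 3Δ
t=5: Δ0=001 Δ1=000 | 1Δ
t=6: Δ0=000 Δ1=001 Δ2=101 Δ3=111 | 3Δ
t=7: Δ0=111 Δ1=110 | 1Δ
t=8: Δ0=110 Δ1=111 Δ2=011 Δ3=001 | 3Δ
t=9: Δ0=001 Δ1=000 | 1Δ
t=10: Δ0=000 Δ1=001 Δ2=101 Δ3=111 | 3Δ
t=11: Δ0=111 Δ1=110 | 1Δ
t=12: Δ0=110 Δ1=111 Δ2=011 Δ3=001 | 3Δ
t=13: Δ0=001 Δ1=000 | 1Δ
t=14: Δ0=000 Δ1=001 Δ2=101 Δ3=111 | 3Δ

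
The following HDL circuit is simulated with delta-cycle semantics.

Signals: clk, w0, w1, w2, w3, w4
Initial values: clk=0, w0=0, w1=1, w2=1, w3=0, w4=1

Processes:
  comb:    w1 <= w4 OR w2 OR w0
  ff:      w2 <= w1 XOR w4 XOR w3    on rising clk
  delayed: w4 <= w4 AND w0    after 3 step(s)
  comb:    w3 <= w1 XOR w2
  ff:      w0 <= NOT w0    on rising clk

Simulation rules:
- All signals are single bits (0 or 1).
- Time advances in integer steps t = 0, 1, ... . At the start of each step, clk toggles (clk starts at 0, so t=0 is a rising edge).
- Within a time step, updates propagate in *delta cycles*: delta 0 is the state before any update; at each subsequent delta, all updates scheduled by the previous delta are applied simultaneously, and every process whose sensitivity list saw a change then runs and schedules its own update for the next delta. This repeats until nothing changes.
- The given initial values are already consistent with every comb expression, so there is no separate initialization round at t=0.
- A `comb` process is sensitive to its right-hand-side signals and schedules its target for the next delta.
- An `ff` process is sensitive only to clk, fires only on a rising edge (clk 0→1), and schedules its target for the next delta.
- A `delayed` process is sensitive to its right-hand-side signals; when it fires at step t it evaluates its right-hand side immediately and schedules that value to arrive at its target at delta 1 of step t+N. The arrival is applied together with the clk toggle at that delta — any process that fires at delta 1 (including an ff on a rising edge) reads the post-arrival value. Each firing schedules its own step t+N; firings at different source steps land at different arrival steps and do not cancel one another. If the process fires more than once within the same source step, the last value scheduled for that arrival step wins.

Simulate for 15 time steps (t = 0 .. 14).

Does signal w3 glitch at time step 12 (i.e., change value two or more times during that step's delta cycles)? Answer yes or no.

no

t0.Δ0 clk=0 w4=1 w3=0 w0=0 w2=1 w1=1
t0.Δ1 clk=1 w4=1 w3=0 w0=0 w2=1 w1=1
t0.Δ2 clk=1 w4=1 w3=0 w0=1 w2=0 w1=1
t0.Δ3 clk=1 w4=1 w3=1 w0=1 w2=0 w1=1
t1.Δ0 clk=1 w4=1 w3=1 w0=1 w2=0 w1=1
t1.Δ1 clk=0 w4=1 w3=1 w0=1 w2=0 w1=1
t2.Δ0 clk=0 w4=1 w3=1 w0=1 w2=0 w1=1
t2.Δ1 clk=1 w4=1 w3=1 w0=1 w2=0 w1=1
t2.Δ2 clk=1 w4=1 w3=1 w0=0 w2=1 w1=1
t2.Δ3 clk=1 w4=1 w3=0 w0=0 w2=1 w1=1
t3.Δ0 clk=1 w4=1 w3=0 w0=0 w2=1 w1=1
t3.Δ1 clk=0 w4=1 w3=0 w0=0 w2=1 w1=1
t4.Δ0 clk=0 w4=1 w3=0 w0=0 w2=1 w1=1
t4.Δ1 clk=1 w4=1 w3=0 w0=0 w2=1 w1=1
t4.Δ2 clk=1 w4=1 w3=0 w0=1 w2=0 w1=1
t4.Δ3 clk=1 w4=1 w3=1 w0=1 w2=0 w1=1
t5.Δ0 clk=1 w4=1 w3=1 w0=1 w2=0 w1=1
t5.Δ1 clk=0 w4=0 w3=1 w0=1 w2=0 w1=1
t6.Δ0 clk=0 w4=0 w3=1 w0=1 w2=0 w1=1
t6.Δ1 clk=1 w4=0 w3=1 w0=1 w2=0 w1=1
t6.Δ2 clk=1 w4=0 w3=1 w0=0 w2=0 w1=1
t6.Δ3 clk=1 w4=0 w3=1 w0=0 w2=0 w1=0
t6.Δ4 clk=1 w4=0 w3=0 w0=0 w2=0 w1=0
t7.Δ0 clk=1 w4=0 w3=0 w0=0 w2=0 w1=0
t7.Δ1 clk=0 w4=1 w3=0 w0=0 w2=0 w1=0
t7.Δ2 clk=0 w4=1 w3=0 w0=0 w2=0 w1=1
t7.Δ3 clk=0 w4=1 w3=1 w0=0 w2=0 w1=1
t8.Δ0 clk=0 w4=1 w3=1 w0=0 w2=0 w1=1
t8.Δ1 clk=1 w4=0 w3=1 w0=0 w2=0 w1=1
t8.Δ2 clk=1 w4=0 w3=1 w0=1 w2=0 w1=0
t8.Δ3 clk=1 w4=0 w3=0 w0=1 w2=0 w1=1
t8.Δ4 clk=1 w4=0 w3=1 w0=1 w2=0 w1=1
t9.Δ0 clk=1 w4=0 w3=1 w0=1 w2=0 w1=1
t9.Δ1 clk=0 w4=0 w3=1 w0=1 w2=0 w1=1
t10.Δ0 clk=0 w4=0 w3=1 w0=1 w2=0 w1=1
t10.Δ1 clk=1 w4=0 w3=1 w0=1 w2=0 w1=1
t10.Δ2 clk=1 w4=0 w3=1 w0=0 w2=0 w1=1
t10.Δ3 clk=1 w4=0 w3=1 w0=0 w2=0 w1=0
t10.Δ4 clk=1 w4=0 w3=0 w0=0 w2=0 w1=0
t11.Δ0 clk=1 w4=0 w3=0 w0=0 w2=0 w1=0
t11.Δ1 clk=0 w4=0 w3=0 w0=0 w2=0 w1=0
t12.Δ0 clk=0 w4=0 w3=0 w0=0 w2=0 w1=0
t12.Δ1 clk=1 w4=0 w3=0 w0=0 w2=0 w1=0
t12.Δ2 clk=1 w4=0 w3=0 w0=1 w2=0 w1=0
t12.Δ3 clk=1 w4=0 w3=0 w0=1 w2=0 w1=1
t12.Δ4 clk=1 w4=0 w3=1 w0=1 w2=0 w1=1
t13.Δ0 clk=1 w4=0 w3=1 w0=1 w2=0 w1=1
t13.Δ1 clk=0 w4=0 w3=1 w0=1 w2=0 w1=1
t14.Δ0 clk=0 w4=0 w3=1 w0=1 w2=0 w1=1
t14.Δ1 clk=1 w4=0 w3=1 w0=1 w2=0 w1=1
t14.Δ2 clk=1 w4=0 w3=1 w0=0 w2=0 w1=1
t14.Δ3 clk=1 w4=0 w3=1 w0=0 w2=0 w1=0
t14.Δ4 clk=1 w4=0 w3=0 w0=0 w2=0 w1=0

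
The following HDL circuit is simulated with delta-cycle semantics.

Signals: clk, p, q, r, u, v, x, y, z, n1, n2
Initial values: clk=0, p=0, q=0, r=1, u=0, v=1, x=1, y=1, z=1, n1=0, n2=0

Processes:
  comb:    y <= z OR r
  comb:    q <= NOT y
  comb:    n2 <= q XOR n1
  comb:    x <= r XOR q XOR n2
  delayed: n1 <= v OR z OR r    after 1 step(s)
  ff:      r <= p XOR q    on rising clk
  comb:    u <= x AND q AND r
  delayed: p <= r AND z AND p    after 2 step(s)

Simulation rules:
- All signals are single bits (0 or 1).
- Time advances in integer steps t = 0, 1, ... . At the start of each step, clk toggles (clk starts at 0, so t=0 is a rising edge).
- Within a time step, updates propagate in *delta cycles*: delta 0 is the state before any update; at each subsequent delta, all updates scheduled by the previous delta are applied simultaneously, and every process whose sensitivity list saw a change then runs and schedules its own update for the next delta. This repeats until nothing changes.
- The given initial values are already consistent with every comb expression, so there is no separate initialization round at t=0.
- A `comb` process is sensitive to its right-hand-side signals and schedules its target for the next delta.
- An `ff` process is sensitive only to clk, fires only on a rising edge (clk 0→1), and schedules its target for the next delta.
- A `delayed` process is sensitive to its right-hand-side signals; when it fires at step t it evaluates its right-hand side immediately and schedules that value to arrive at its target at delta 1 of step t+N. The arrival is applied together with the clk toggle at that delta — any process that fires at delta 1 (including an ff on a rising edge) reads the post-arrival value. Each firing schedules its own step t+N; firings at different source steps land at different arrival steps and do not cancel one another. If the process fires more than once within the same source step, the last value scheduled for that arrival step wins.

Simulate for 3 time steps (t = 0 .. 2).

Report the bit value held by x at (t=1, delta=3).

t=0 Δ0: q=0 x=1 y=1 n2=0 z=1 r=1 p=0 n1=0 v=1 u=0 clk=0
  Δ1: clk:0→1
  Δ2: r:1→0
  Δ3: x:1→0
  (3Δ to stable)
t=1 Δ0: q=0 x=0 y=1 n2=0 z=1 r=0 p=0 n1=0 v=1 u=0 clk=1
  Δ1: n1:0→1, clk:1→0
  Δ2: n2:0→1
  Δ3: x:0→1
  (3Δ to stable)
t=2 Δ0: q=0 x=1 y=1 n2=1 z=1 r=0 p=0 n1=1 v=1 u=0 clk=0
  Δ1: clk:0→1
  (1Δ to stable)

1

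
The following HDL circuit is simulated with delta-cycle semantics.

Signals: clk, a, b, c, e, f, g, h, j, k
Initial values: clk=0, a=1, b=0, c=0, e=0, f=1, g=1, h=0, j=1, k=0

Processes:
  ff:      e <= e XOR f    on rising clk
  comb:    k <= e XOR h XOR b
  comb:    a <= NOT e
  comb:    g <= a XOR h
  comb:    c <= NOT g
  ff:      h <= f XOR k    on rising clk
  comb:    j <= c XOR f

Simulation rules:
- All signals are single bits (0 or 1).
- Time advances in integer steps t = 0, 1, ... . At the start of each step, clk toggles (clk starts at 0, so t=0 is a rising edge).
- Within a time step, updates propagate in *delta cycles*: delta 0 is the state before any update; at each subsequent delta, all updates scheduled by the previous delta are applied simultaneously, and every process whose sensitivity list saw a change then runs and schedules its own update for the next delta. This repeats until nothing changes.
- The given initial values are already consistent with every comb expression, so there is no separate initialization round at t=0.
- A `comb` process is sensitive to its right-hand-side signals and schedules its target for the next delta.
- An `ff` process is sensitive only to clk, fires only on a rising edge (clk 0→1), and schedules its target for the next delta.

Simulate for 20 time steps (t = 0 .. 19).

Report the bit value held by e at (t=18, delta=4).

t0.Δ0 a=1 g=1 c=0 k=0 j=1 f=1 clk=0 b=0 e=0 h=0
t0.Δ1 a=1 g=1 c=0 k=0 j=1 f=1 clk=1 b=0 e=0 h=0
t0.Δ2 a=1 g=1 c=0 k=0 j=1 f=1 clk=1 b=0 e=1 h=1
t0.Δ3 a=0 g=0 c=0 k=0 j=1 f=1 clk=1 b=0 e=1 h=1
t0.Δ4 a=0 g=1 c=1 k=0 j=1 f=1 clk=1 b=0 e=1 h=1
t0.Δ5 a=0 g=1 c=0 k=0 j=0 f=1 clk=1 b=0 e=1 h=1
t0.Δ6 a=0 g=1 c=0 k=0 j=1 f=1 clk=1 b=0 e=1 h=1
t1.Δ0 a=0 g=1 c=0 k=0 j=1 f=1 clk=1 b=0 e=1 h=1
t1.Δ1 a=0 g=1 c=0 k=0 j=1 f=1 clk=0 b=0 e=1 h=1
t2.Δ0 a=0 g=1 c=0 k=0 j=1 f=1 clk=0 b=0 e=1 h=1
t2.Δ1 a=0 g=1 c=0 k=0 j=1 f=1 clk=1 b=0 e=1 h=1
t2.Δ2 a=0 g=1 c=0 k=0 j=1 f=1 clk=1 b=0 e=0 h=1
t2.Δ3 a=1 g=1 c=0 k=1 j=1 f=1 clk=1 b=0 e=0 h=1
t2.Δ4 a=1 g=0 c=0 k=1 j=1 f=1 clk=1 b=0 e=0 h=1
t2.Δ5 a=1 g=0 c=1 k=1 j=1 f=1 clk=1 b=0 e=0 h=1
t2.Δ6 a=1 g=0 c=1 k=1 j=0 f=1 clk=1 b=0 e=0 h=1
t3.Δ0 a=1 g=0 c=1 k=1 j=0 f=1 clk=1 b=0 e=0 h=1
t3.Δ1 a=1 g=0 c=1 k=1 j=0 f=1 clk=0 b=0 e=0 h=1
t4.Δ0 a=1 g=0 c=1 k=1 j=0 f=1 clk=0 b=0 e=0 h=1
t4.Δ1 a=1 g=0 c=1 k=1 j=0 f=1 clk=1 b=0 e=0 h=1
t4.Δ2 a=1 g=0 c=1 k=1 j=0 f=1 clk=1 b=0 e=1 h=0
t4.Δ3 a=0 g=1 c=1 k=1 j=0 f=1 clk=1 b=0 e=1 h=0
t4.Δ4 a=0 g=0 c=0 k=1 j=0 f=1 clk=1 b=0 e=1 h=0
t4.Δ5 a=0 g=0 c=1 k=1 j=1 f=1 clk=1 b=0 e=1 h=0
t4.Δ6 a=0 g=0 c=1 k=1 j=0 f=1 clk=1 b=0 e=1 h=0
t5.Δ0 a=0 g=0 c=1 k=1 j=0 f=1 clk=1 b=0 e=1 h=0
t5.Δ1 a=0 g=0 c=1 k=1 j=0 f=1 clk=0 b=0 e=1 h=0
t6.Δ0 a=0 g=0 c=1 k=1 j=0 f=1 clk=0 b=0 e=1 h=0
t6.Δ1 a=0 g=0 c=1 k=1 j=0 f=1 clk=1 b=0 e=1 h=0
t6.Δ2 a=0 g=0 c=1 k=1 j=0 f=1 clk=1 b=0 e=0 h=0
t6.Δ3 a=1 g=0 c=1 k=0 j=0 f=1 clk=1 b=0 e=0 h=0
t6.Δ4 a=1 g=1 c=1 k=0 j=0 f=1 clk=1 b=0 e=0 h=0
t6.Δ5 a=1 g=1 c=0 k=0 j=0 f=1 clk=1 b=0 e=0 h=0
t6.Δ6 a=1 g=1 c=0 k=0 j=1 f=1 clk=1 b=0 e=0 h=0
t7.Δ0 a=1 g=1 c=0 k=0 j=1 f=1 clk=1 b=0 e=0 h=0
t7.Δ1 a=1 g=1 c=0 k=0 j=1 f=1 clk=0 b=0 e=0 h=0
t8.Δ0 a=1 g=1 c=0 k=0 j=1 f=1 clk=0 b=0 e=0 h=0
t8.Δ1 a=1 g=1 c=0 k=0 j=1 f=1 clk=1 b=0 e=0 h=0
t8.Δ2 a=1 g=1 c=0 k=0 j=1 f=1 clk=1 b=0 e=1 h=1
t8.Δ3 a=0 g=0 c=0 k=0 j=1 f=1 clk=1 b=0 e=1 h=1
t8.Δ4 a=0 g=1 c=1 k=0 j=1 f=1 clk=1 b=0 e=1 h=1
t8.Δ5 a=0 g=1 c=0 k=0 j=0 f=1 clk=1 b=0 e=1 h=1
t8.Δ6 a=0 g=1 c=0 k=0 j=1 f=1 clk=1 b=0 e=1 h=1
t9.Δ0 a=0 g=1 c=0 k=0 j=1 f=1 clk=1 b=0 e=1 h=1
t9.Δ1 a=0 g=1 c=0 k=0 j=1 f=1 clk=0 b=0 e=1 h=1
t10.Δ0 a=0 g=1 c=0 k=0 j=1 f=1 clk=0 b=0 e=1 h=1
t10.Δ1 a=0 g=1 c=0 k=0 j=1 f=1 clk=1 b=0 e=1 h=1
t10.Δ2 a=0 g=1 c=0 k=0 j=1 f=1 clk=1 b=0 e=0 h=1
t10.Δ3 a=1 g=1 c=0 k=1 j=1 f=1 clk=1 b=0 e=0 h=1
t10.Δ4 a=1 g=0 c=0 k=1 j=1 f=1 clk=1 b=0 e=0 h=1
t10.Δ5 a=1 g=0 c=1 k=1 j=1 f=1 clk=1 b=0 e=0 h=1
t10.Δ6 a=1 g=0 c=1 k=1 j=0 f=1 clk=1 b=0 e=0 h=1
t11.Δ0 a=1 g=0 c=1 k=1 j=0 f=1 clk=1 b=0 e=0 h=1
t11.Δ1 a=1 g=0 c=1 k=1 j=0 f=1 clk=0 b=0 e=0 h=1
t12.Δ0 a=1 g=0 c=1 k=1 j=0 f=1 clk=0 b=0 e=0 h=1
t12.Δ1 a=1 g=0 c=1 k=1 j=0 f=1 clk=1 b=0 e=0 h=1
t12.Δ2 a=1 g=0 c=1 k=1 j=0 f=1 clk=1 b=0 e=1 h=0
t12.Δ3 a=0 g=1 c=1 k=1 j=0 f=1 clk=1 b=0 e=1 h=0
t12.Δ4 a=0 g=0 c=0 k=1 j=0 f=1 clk=1 b=0 e=1 h=0
t12.Δ5 a=0 g=0 c=1 k=1 j=1 f=1 clk=1 b=0 e=1 h=0
t12.Δ6 a=0 g=0 c=1 k=1 j=0 f=1 clk=1 b=0 e=1 h=0
t13.Δ0 a=0 g=0 c=1 k=1 j=0 f=1 clk=1 b=0 e=1 h=0
t13.Δ1 a=0 g=0 c=1 k=1 j=0 f=1 clk=0 b=0 e=1 h=0
t14.Δ0 a=0 g=0 c=1 k=1 j=0 f=1 clk=0 b=0 e=1 h=0
t14.Δ1 a=0 g=0 c=1 k=1 j=0 f=1 clk=1 b=0 e=1 h=0
t14.Δ2 a=0 g=0 c=1 k=1 j=0 f=1 clk=1 b=0 e=0 h=0
t14.Δ3 a=1 g=0 c=1 k=0 j=0 f=1 clk=1 b=0 e=0 h=0
t14.Δ4 a=1 g=1 c=1 k=0 j=0 f=1 clk=1 b=0 e=0 h=0
t14.Δ5 a=1 g=1 c=0 k=0 j=0 f=1 clk=1 b=0 e=0 h=0
t14.Δ6 a=1 g=1 c=0 k=0 j=1 f=1 clk=1 b=0 e=0 h=0
t15.Δ0 a=1 g=1 c=0 k=0 j=1 f=1 clk=1 b=0 e=0 h=0
t15.Δ1 a=1 g=1 c=0 k=0 j=1 f=1 clk=0 b=0 e=0 h=0
t16.Δ0 a=1 g=1 c=0 k=0 j=1 f=1 clk=0 b=0 e=0 h=0
t16.Δ1 a=1 g=1 c=0 k=0 j=1 f=1 clk=1 b=0 e=0 h=0
t16.Δ2 a=1 g=1 c=0 k=0 j=1 f=1 clk=1 b=0 e=1 h=1
t16.Δ3 a=0 g=0 c=0 k=0 j=1 f=1 clk=1 b=0 e=1 h=1
t16.Δ4 a=0 g=1 c=1 k=0 j=1 f=1 clk=1 b=0 e=1 h=1
t16.Δ5 a=0 g=1 c=0 k=0 j=0 f=1 clk=1 b=0 e=1 h=1
t16.Δ6 a=0 g=1 c=0 k=0 j=1 f=1 clk=1 b=0 e=1 h=1
t17.Δ0 a=0 g=1 c=0 k=0 j=1 f=1 clk=1 b=0 e=1 h=1
t17.Δ1 a=0 g=1 c=0 k=0 j=1 f=1 clk=0 b=0 e=1 h=1
t18.Δ0 a=0 g=1 c=0 k=0 j=1 f=1 clk=0 b=0 e=1 h=1
t18.Δ1 a=0 g=1 c=0 k=0 j=1 f=1 clk=1 b=0 e=1 h=1
t18.Δ2 a=0 g=1 c=0 k=0 j=1 f=1 clk=1 b=0 e=0 h=1
t18.Δ3 a=1 g=1 c=0 k=1 j=1 f=1 clk=1 b=0 e=0 h=1
t18.Δ4 a=1 g=0 c=0 k=1 j=1 f=1 clk=1 b=0 e=0 h=1
t18.Δ5 a=1 g=0 c=1 k=1 j=1 f=1 clk=1 b=0 e=0 h=1
t18.Δ6 a=1 g=0 c=1 k=1 j=0 f=1 clk=1 b=0 e=0 h=1
t19.Δ0 a=1 g=0 c=1 k=1 j=0 f=1 clk=1 b=0 e=0 h=1
t19.Δ1 a=1 g=0 c=1 k=1 j=0 f=1 clk=0 b=0 e=0 h=1

0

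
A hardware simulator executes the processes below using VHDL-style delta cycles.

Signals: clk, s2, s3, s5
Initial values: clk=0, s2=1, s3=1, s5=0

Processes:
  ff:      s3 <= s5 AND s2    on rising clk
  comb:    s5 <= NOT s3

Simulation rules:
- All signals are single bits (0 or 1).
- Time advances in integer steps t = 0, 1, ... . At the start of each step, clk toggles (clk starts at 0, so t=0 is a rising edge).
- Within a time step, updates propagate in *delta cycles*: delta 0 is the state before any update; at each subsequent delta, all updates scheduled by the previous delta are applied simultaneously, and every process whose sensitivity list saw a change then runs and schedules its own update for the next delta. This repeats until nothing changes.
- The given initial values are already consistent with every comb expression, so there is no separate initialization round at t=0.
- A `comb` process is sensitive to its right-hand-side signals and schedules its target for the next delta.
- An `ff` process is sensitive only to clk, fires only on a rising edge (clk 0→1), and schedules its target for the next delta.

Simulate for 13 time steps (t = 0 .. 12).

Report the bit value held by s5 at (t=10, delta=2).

[bits: s2,clk,s3,s5]
t=0: Δ0=1010 Δ1=1110 Δ2=1100 Δ3=1101 | 3Δ
t=1: Δ0=1101 Δ1=1001 | 1Δ
t=2: Δ0=1001 Δ1=1101 Δ2=1111 Δ3=1110 | 3Δ
t=3: Δ0=1110 Δ1=1010 | 1Δ
t=4: Δ0=1010 Δ1=1110 Δ2=1100 Δ3=1101 | 3Δ
t=5: Δ0=1101 Δ1=1001 | 1Δ
t=6: Δ0=1001 Δ1=1101 Δ2=1111 Δ3=1110 | 3Δ
t=7: Δ0=1110 Δ1=1010 | 1Δ
t=8: Δ0=1010 Δ1=1110 Δ2=1100 Δ3=1101 | 3Δ
t=9: Δ0=1101 Δ1=1001 | 1Δ
t=10: Δ0=1001 Δ1=1101 Δ2=1111 Δ3=1110 | 3Δ
t=11: Δ0=1110 Δ1=1010 | 1Δ
t=12: Δ0=1010 Δ1=1110 Δ2=1100 Δ3=1101 | 3Δ

1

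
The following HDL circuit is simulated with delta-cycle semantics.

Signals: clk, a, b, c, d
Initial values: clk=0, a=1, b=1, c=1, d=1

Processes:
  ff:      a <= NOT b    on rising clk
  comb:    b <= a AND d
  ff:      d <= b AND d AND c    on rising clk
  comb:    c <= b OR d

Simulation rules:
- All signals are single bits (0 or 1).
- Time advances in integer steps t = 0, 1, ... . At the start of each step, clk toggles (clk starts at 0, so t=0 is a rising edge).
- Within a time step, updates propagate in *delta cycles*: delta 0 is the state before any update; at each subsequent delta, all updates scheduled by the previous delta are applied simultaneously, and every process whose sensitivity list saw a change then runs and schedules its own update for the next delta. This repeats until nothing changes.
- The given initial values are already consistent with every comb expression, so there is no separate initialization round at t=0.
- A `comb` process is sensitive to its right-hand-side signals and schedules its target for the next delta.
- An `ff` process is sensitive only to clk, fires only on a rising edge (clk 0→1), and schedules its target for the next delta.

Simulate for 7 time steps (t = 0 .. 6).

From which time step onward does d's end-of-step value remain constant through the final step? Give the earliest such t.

t=0 Δ0: clk=0 b=1 c=1 a=1 d=1
  Δ1: clk:0→1
  Δ2: a:1→0
  Δ3: b:1→0
  (3Δ to stable)
t=1 Δ0: clk=1 b=0 c=1 a=0 d=1
  Δ1: clk:1→0
  (1Δ to stable)
t=2 Δ0: clk=0 b=0 c=1 a=0 d=1
  Δ1: clk:0→1
  Δ2: a:0→1, d:1→0
  Δ3: c:1→0
  (3Δ to stable)
t=3 Δ0: clk=1 b=0 c=0 a=1 d=0
  Δ1: clk:1→0
  (1Δ to stable)
t=4 Δ0: clk=0 b=0 c=0 a=1 d=0
  Δ1: clk:0→1
  (1Δ to stable)
t=5 Δ0: clk=1 b=0 c=0 a=1 d=0
  Δ1: clk:1→0
  (1Δ to stable)
t=6 Δ0: clk=0 b=0 c=0 a=1 d=0
  Δ1: clk:0→1
  (1Δ to stable)

2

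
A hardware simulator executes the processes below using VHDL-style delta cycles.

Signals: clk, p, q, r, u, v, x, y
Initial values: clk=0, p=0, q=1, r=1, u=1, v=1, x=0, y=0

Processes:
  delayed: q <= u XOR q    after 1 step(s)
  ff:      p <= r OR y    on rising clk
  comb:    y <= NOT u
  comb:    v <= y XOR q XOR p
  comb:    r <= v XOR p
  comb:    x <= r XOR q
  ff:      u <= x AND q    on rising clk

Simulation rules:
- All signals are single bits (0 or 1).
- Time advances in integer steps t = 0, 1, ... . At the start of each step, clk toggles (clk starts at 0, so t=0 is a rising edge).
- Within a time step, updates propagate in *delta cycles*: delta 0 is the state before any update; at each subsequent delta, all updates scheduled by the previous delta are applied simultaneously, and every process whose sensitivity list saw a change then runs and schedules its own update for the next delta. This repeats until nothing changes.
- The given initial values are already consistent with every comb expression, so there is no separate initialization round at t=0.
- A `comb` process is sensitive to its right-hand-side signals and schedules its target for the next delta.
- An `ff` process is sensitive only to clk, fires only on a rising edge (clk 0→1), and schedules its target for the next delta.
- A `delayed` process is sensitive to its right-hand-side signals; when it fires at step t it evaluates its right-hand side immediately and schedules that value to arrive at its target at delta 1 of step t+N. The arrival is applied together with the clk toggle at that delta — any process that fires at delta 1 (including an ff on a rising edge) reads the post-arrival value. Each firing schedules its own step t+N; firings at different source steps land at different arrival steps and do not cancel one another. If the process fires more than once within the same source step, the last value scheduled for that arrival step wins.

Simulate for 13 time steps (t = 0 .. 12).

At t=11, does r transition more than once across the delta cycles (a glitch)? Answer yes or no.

t=0 Δ0: q=1 v=1 r=1 p=0 x=0 clk=0 y=0 u=1
  Δ1: clk:0→1
  Δ2: p:0→1, u:1→0
  Δ3: v:1→0, r:1→0, y:0→1
  Δ4: v:0→1, r:0→1, x:0→1
  Δ5: r:1→0, x:1→0
  Δ6: x:0→1
  (6Δ to stable)
t=1 Δ0: q=1 v=1 r=0 p=1 x=1 clk=1 y=1 u=0
  Δ1: clk:1→0
  (1Δ to stable)
t=2 Δ0: q=1 v=1 r=0 p=1 x=1 clk=0 y=1 u=0
  Δ1: clk:0→1
  Δ2: u:0→1
  Δ3: y:1→0
  Δ4: v:1→0
  Δ5: r:0→1
  Δ6: x:1→0
  (6Δ to stable)
t=3 Δ0: q=1 v=0 r=1 p=1 x=0 clk=1 y=0 u=1
  Δ1: q:1→0, clk:1→0
  Δ2: v:0→1, x:0→1
  Δ3: r:1→0
  Δ4: x:1→0
  (4Δ to stable)
t=4 Δ0: q=0 v=1 r=0 p=1 x=0 clk=0 y=0 u=1
  Δ1: q:0→1, clk:0→1
  Δ2: v:1→0, p:1→0, x:0→1, u:1→0
  Δ3: v:0→1, y:0→1
  Δ4: v:1→0, r:0→1
  Δ5: r:1→0, x:1→0
  Δ6: x:0→1
  (6Δ to stable)
t=5 Δ0: q=1 v=0 r=0 p=0 x=1 clk=1 y=1 u=0
  Δ1: clk:1→0
  (1Δ to stable)
t=6 Δ0: q=1 v=0 r=0 p=0 x=1 clk=0 y=1 u=0
  Δ1: clk:0→1
  Δ2: p:0→1, u:0→1
  Δ3: v:0→1, r:0→1, y:1→0
  Δ4: v:1→0, r:1→0, x:1→0
  Δ5: r:0→1, x:0→1
  Δ6: x:1→0
  (6Δ to stable)
t=7 Δ0: q=1 v=0 r=1 p=1 x=0 clk=1 y=0 u=1
  Δ1: q:1→0, clk:1→0
  Δ2: v:0→1, x:0→1
  Δ3: r:1→0
  Δ4: x:1→0
  (4Δ to stable)
t=8 Δ0: q=0 v=1 r=0 p=1 x=0 clk=0 y=0 u=1
  Δ1: q:0→1, clk:0→1
  Δ2: v:1→0, p:1→0, x:0→1, u:1→0
  Δ3: v:0→1, y:0→1
  Δ4: v:1→0, r:0→1
  Δ5: r:1→0, x:1→0
  Δ6: x:0→1
  (6Δ to stable)
t=9 Δ0: q=1 v=0 r=0 p=0 x=1 clk=1 y=1 u=0
  Δ1: clk:1→0
  (1Δ to stable)
t=10 Δ0: q=1 v=0 r=0 p=0 x=1 clk=0 y=1 u=0
  Δ1: clk:0→1
  Δ2: p:0→1, u:0→1
  Δ3: v:0→1, r:0→1, y:1→0
  Δ4: v:1→0, r:1→0, x:1→0
  Δ5: r:0→1, x:0→1
  Δ6: x:1→0
  (6Δ to stable)
t=11 Δ0: q=1 v=0 r=1 p=1 x=0 clk=1 y=0 u=1
  Δ1: q:1→0, clk:1→0
  Δ2: v:0→1, x:0→1
  Δ3: r:1→0
  Δ4: x:1→0
  (4Δ to stable)
t=12 Δ0: q=0 v=1 r=0 p=1 x=0 clk=0 y=0 u=1
  Δ1: q:0→1, clk:0→1
  Δ2: v:1→0, p:1→0, x:0→1, u:1→0
  Δ3: v:0→1, y:0→1
  Δ4: v:1→0, r:0→1
  Δ5: r:1→0, x:1→0
  Δ6: x:0→1
  (6Δ to stable)

no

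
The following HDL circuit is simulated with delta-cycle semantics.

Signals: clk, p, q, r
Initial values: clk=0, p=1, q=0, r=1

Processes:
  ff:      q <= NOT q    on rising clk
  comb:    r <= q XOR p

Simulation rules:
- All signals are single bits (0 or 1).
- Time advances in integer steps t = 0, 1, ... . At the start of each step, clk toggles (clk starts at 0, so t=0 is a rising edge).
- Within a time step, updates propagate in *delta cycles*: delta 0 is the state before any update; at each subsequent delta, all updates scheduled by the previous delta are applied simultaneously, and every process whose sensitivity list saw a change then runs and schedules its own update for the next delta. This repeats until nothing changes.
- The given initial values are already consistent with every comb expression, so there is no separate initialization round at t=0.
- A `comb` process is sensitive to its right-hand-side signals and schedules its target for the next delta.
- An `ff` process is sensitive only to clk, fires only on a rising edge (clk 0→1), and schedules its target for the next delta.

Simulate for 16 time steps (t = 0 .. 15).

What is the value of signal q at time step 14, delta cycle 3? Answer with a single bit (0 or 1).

0

[bits: r,p,q,clk]
t=0: Δ0=1100 Δ1=1101 Δ2=1111 Δ3=0111 | 3Δ
t=1: Δ0=0111 Δ1=0110 | 1Δ
t=2: Δ0=0110 Δ1=0111 Δ2=0101 Δ3=1101 | 3Δ
t=3: Δ0=1101 Δ1=1100 | 1Δ
t=4: Δ0=1100 Δ1=1101 Δ2=1111 Δ3=0111 | 3Δ
t=5: Δ0=0111 Δ1=0110 | 1Δ
t=6: Δ0=0110 Δ1=0111 Δ2=0101 Δ3=1101 | 3Δ
t=7: Δ0=1101 Δ1=1100 | 1Δ
t=8: Δ0=1100 Δ1=1101 Δ2=1111 Δ3=0111 | 3Δ
t=9: Δ0=0111 Δ1=0110 | 1Δ
t=10: Δ0=0110 Δ1=0111 Δ2=0101 Δ3=1101 | 3Δ
t=11: Δ0=1101 Δ1=1100 | 1Δ
t=12: Δ0=1100 Δ1=1101 Δ2=1111 Δ3=0111 | 3Δ
t=13: Δ0=0111 Δ1=0110 | 1Δ
t=14: Δ0=0110 Δ1=0111 Δ2=0101 Δ3=1101 | 3Δ
t=15: Δ0=1101 Δ1=1100 | 1Δ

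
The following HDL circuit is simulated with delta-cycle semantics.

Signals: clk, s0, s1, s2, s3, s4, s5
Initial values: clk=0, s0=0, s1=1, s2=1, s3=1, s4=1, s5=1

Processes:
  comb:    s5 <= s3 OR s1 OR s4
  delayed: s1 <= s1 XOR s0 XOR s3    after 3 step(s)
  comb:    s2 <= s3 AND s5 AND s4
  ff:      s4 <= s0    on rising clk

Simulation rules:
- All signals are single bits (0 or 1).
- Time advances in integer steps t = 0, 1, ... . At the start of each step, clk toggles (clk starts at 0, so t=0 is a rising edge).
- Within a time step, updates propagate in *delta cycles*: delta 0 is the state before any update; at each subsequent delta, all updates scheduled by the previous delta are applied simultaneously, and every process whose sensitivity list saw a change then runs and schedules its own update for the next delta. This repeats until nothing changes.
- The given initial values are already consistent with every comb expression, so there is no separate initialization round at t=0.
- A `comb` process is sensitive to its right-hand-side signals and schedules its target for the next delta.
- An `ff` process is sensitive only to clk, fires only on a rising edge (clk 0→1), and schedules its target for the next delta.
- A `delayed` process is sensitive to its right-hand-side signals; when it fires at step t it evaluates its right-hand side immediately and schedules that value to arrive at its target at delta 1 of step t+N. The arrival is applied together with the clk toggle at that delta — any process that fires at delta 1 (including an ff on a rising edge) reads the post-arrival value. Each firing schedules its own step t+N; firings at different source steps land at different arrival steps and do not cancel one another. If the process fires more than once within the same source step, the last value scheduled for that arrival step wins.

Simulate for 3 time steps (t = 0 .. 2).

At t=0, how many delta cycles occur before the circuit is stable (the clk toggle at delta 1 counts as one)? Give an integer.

3

t0.Δ0 s2=1 s1=1 s5=1 s4=1 s0=0 clk=0 s3=1
t0.Δ1 s2=1 s1=1 s5=1 s4=1 s0=0 clk=1 s3=1
t0.Δ2 s2=1 s1=1 s5=1 s4=0 s0=0 clk=1 s3=1
t0.Δ3 s2=0 s1=1 s5=1 s4=0 s0=0 clk=1 s3=1
t1.Δ0 s2=0 s1=1 s5=1 s4=0 s0=0 clk=1 s3=1
t1.Δ1 s2=0 s1=1 s5=1 s4=0 s0=0 clk=0 s3=1
t2.Δ0 s2=0 s1=1 s5=1 s4=0 s0=0 clk=0 s3=1
t2.Δ1 s2=0 s1=1 s5=1 s4=0 s0=0 clk=1 s3=1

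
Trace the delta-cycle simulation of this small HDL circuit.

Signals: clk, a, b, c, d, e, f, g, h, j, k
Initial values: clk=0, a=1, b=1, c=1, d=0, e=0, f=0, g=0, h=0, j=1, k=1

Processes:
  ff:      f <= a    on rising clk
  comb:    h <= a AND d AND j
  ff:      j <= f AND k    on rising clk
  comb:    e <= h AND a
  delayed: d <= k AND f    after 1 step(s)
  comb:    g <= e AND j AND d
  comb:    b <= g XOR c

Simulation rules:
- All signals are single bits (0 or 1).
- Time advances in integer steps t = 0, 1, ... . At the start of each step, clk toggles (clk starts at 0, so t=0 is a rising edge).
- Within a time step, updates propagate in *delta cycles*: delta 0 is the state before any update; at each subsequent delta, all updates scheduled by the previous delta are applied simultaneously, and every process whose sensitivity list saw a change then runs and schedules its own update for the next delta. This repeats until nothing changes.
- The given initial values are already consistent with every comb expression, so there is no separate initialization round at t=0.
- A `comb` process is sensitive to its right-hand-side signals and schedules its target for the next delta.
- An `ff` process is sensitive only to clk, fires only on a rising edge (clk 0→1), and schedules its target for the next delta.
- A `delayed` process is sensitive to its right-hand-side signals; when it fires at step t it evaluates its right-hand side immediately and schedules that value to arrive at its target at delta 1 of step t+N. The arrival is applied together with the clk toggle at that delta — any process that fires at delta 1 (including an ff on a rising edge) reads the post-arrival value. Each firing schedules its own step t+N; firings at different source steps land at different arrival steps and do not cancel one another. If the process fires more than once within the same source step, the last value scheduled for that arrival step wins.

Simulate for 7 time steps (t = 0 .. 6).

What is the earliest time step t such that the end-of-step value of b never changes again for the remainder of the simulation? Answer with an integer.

[bits: clk,j,g,e,k,h,c,d,a,b,f]
t=0: Δ0=01001010110 Δ1=11001010110 Δ2=10001010111 | 2Δ
t=1: Δ0=10001010111 Δ1=00001011111 | 1Δ
t=2: Δ0=00001011111 Δ1=10001011111 Δ2=11001011111 Δ3=11001111111 Δ4=11011111111 Δ5=11111111111 Δ6=11111111101 | 6Δ
t=3: Δ0=11111111101 Δ1=01111111101 | 1Δ
t=4: Δ0=01111111101 Δ1=11111111101 | 1Δ
t=5: Δ0=11111111101 Δ1=01111111101 | 1Δ
t=6: Δ0=01111111101 Δ1=11111111101 | 1Δ

2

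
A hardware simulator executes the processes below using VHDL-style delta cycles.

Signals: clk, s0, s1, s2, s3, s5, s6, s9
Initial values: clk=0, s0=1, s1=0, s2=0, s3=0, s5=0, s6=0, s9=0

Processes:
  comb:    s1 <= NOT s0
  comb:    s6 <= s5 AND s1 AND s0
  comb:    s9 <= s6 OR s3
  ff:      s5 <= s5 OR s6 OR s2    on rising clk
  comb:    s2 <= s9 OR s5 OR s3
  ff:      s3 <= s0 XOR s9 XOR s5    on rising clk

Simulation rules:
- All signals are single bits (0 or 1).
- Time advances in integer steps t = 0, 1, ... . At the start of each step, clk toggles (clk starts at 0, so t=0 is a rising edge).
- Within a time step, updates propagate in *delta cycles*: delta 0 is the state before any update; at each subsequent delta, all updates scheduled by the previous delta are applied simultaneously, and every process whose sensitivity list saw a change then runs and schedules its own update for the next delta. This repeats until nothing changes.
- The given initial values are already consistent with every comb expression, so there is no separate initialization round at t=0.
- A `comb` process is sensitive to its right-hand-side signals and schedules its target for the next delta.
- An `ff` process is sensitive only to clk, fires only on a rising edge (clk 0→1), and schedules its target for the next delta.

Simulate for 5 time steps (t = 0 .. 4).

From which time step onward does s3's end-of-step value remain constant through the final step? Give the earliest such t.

2

t0.Δ0 s2=0 clk=0 s9=0 s1=0 s0=1 s3=0 s5=0 s6=0
t0.Δ1 s2=0 clk=1 s9=0 s1=0 s0=1 s3=0 s5=0 s6=0
t0.Δ2 s2=0 clk=1 s9=0 s1=0 s0=1 s3=1 s5=0 s6=0
t0.Δ3 s2=1 clk=1 s9=1 s1=0 s0=1 s3=1 s5=0 s6=0
t1.Δ0 s2=1 clk=1 s9=1 s1=0 s0=1 s3=1 s5=0 s6=0
t1.Δ1 s2=1 clk=0 s9=1 s1=0 s0=1 s3=1 s5=0 s6=0
t2.Δ0 s2=1 clk=0 s9=1 s1=0 s0=1 s3=1 s5=0 s6=0
t2.Δ1 s2=1 clk=1 s9=1 s1=0 s0=1 s3=1 s5=0 s6=0
t2.Δ2 s2=1 clk=1 s9=1 s1=0 s0=1 s3=0 s5=1 s6=0
t2.Δ3 s2=1 clk=1 s9=0 s1=0 s0=1 s3=0 s5=1 s6=0
t3.Δ0 s2=1 clk=1 s9=0 s1=0 s0=1 s3=0 s5=1 s6=0
t3.Δ1 s2=1 clk=0 s9=0 s1=0 s0=1 s3=0 s5=1 s6=0
t4.Δ0 s2=1 clk=0 s9=0 s1=0 s0=1 s3=0 s5=1 s6=0
t4.Δ1 s2=1 clk=1 s9=0 s1=0 s0=1 s3=0 s5=1 s6=0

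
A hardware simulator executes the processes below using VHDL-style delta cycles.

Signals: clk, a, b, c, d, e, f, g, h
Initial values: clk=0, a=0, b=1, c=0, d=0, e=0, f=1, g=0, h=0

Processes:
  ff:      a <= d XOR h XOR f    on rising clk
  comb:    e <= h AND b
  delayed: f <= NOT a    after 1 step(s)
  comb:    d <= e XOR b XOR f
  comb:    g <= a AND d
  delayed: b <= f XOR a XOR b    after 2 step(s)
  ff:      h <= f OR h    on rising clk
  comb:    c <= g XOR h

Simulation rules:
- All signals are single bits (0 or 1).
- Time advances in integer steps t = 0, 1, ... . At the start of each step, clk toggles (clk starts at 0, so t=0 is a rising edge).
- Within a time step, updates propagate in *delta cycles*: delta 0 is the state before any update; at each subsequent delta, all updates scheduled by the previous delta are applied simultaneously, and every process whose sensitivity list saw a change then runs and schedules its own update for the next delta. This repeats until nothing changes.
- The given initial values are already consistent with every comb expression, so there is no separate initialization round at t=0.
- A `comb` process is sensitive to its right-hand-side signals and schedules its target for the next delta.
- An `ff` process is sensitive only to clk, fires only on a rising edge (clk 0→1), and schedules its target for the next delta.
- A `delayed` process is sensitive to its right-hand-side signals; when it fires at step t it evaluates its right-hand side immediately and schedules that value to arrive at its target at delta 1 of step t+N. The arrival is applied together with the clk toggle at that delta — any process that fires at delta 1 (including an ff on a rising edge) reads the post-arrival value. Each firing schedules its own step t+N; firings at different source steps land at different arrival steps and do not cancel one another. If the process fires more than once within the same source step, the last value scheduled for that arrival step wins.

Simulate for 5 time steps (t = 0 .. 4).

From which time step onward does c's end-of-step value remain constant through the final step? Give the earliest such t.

t0.Δ0 clk=0 a=0 h=0 b=1 f=1 d=0 c=0 g=0 e=0
t0.Δ1 clk=1 a=0 h=0 b=1 f=1 d=0 c=0 g=0 e=0
t0.Δ2 clk=1 a=1 h=1 b=1 f=1 d=0 c=0 g=0 e=0
t0.Δ3 clk=1 a=1 h=1 b=1 f=1 d=0 c=1 g=0 e=1
t0.Δ4 clk=1 a=1 h=1 b=1 f=1 d=1 c=1 g=0 e=1
t0.Δ5 clk=1 a=1 h=1 b=1 f=1 d=1 c=1 g=1 e=1
t0.Δ6 clk=1 a=1 h=1 b=1 f=1 d=1 c=0 g=1 e=1
t1.Δ0 clk=1 a=1 h=1 b=1 f=1 d=1 c=0 g=1 e=1
t1.Δ1 clk=0 a=1 h=1 b=1 f=0 d=1 c=0 g=1 e=1
t1.Δ2 clk=0 a=1 h=1 b=1 f=0 d=0 c=0 g=1 e=1
t1.Δ3 clk=0 a=1 h=1 b=1 f=0 d=0 c=0 g=0 e=1
t1.Δ4 clk=0 a=1 h=1 b=1 f=0 d=0 c=1 g=0 e=1
t2.Δ0 clk=0 a=1 h=1 b=1 f=0 d=0 c=1 g=0 e=1
t2.Δ1 clk=1 a=1 h=1 b=1 f=0 d=0 c=1 g=0 e=1
t3.Δ0 clk=1 a=1 h=1 b=1 f=0 d=0 c=1 g=0 e=1
t3.Δ1 clk=0 a=1 h=1 b=0 f=0 d=0 c=1 g=0 e=1
t3.Δ2 clk=0 a=1 h=1 b=0 f=0 d=1 c=1 g=0 e=0
t3.Δ3 clk=0 a=1 h=1 b=0 f=0 d=0 c=1 g=1 e=0
t3.Δ4 clk=0 a=1 h=1 b=0 f=0 d=0 c=0 g=0 e=0
t3.Δ5 clk=0 a=1 h=1 b=0 f=0 d=0 c=1 g=0 e=0
t4.Δ0 clk=0 a=1 h=1 b=0 f=0 d=0 c=1 g=0 e=0
t4.Δ1 clk=1 a=1 h=1 b=0 f=0 d=0 c=1 g=0 e=0

1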